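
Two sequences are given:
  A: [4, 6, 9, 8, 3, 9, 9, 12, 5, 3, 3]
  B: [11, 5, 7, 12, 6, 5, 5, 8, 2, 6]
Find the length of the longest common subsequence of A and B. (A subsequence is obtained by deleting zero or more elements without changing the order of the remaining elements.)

2

Backtracking the LCS table gives one alignment: 6 (A2,B5) → 8 (A4,B8).
So the longest common subsequence has length 2.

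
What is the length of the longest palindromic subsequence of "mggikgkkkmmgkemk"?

One longest palindromic subsequence is mkgkkkgkm (positions 1,5,6,7,8,9,12,13,15); it reads the same forward and backward, and the interval DP gives dp[1][16] = 9.

9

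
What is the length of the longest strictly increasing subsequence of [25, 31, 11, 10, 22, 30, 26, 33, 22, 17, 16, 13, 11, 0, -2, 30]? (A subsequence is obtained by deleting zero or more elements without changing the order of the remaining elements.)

Scanning left to right, the best length ending at each element is: 25→1, 31→2, 11→1, 10→1, 22→2, 30→3, 26→3, 33→4, 22→2, 17→2, 16→2, 13→2, 11→2, 0→1, -2→1, 30→4.
So the longest increasing subsequence has length 4, e.g. 11, 22, 30, 33.

4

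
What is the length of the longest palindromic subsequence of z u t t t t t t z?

8

Using dp[i][j] = 2 + dp[i+1][j−1] if the ends match, else max(dp[i+1][j], dp[i][j−1]):
dp[1][9] = 8. A witness is zttttttz at positions 1,3,4,5,6,7,8,9.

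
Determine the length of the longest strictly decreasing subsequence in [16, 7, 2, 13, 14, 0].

4

Let dp[i] be the longest decreasing subsequence ending at position i. Then dp = [1, 2, 3, 2, 2, 4].
The maximum is 4; one witness is 16, 7, 2, 0 at positions 1,2,3,6.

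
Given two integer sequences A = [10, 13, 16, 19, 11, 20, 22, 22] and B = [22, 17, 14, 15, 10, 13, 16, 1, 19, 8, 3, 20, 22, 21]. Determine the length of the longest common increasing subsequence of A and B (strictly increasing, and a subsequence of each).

6

A longest common strictly increasing subsequence is 10, 13, 16, 19, 20, 22 (length 6); it appears in order in both A and B, and no longer such subsequence exists.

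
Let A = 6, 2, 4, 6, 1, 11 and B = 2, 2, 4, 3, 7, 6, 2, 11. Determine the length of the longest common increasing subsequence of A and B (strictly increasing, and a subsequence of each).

4

A longest common strictly increasing subsequence is 2, 4, 6, 11 (length 4); it appears in order in both A and B, and no longer such subsequence exists.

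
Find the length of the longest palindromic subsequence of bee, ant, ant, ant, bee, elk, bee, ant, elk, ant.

7

Using dp[i][j] = 2 + dp[i+1][j−1] if the ends match, else max(dp[i+1][j], dp[i][j−1]):
dp[1][10] = 7. A witness is ant ant bee elk bee ant ant at positions 2,4,5,6,7,8,10.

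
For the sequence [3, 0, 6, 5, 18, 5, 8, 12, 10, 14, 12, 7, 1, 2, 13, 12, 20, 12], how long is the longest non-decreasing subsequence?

8

One longest non-decreasing subsequence is 3, 5, 5, 8, 12, 12, 13, 20 (positions 1,4,6,7,8,11,15,17), of length 8; no longer one exists.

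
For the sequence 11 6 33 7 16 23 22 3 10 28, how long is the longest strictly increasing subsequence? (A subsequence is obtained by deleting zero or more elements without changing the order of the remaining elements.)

5

Scanning left to right, the best length ending at each element is: 11→1, 6→1, 33→2, 7→2, 16→3, 23→4, 22→4, 3→1, 10→3, 28→5.
So the longest increasing subsequence has length 5, e.g. 6, 7, 16, 23, 28.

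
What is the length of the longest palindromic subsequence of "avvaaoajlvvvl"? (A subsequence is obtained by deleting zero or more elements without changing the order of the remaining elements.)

7

Using dp[i][j] = 2 + dp[i+1][j−1] if the ends match, else max(dp[i+1][j], dp[i][j−1]):
dp[1][13] = 7. A witness is vvaoavv at positions 2,3,5,6,7,11,12.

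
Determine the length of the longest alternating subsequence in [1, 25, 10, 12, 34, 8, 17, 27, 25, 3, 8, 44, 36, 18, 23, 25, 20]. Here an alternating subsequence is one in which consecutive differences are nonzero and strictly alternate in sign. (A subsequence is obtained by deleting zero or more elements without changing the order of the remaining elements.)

11

Track the best alternating length ending on an up-step vs a down-step at each position: up/down = 1/1, 2/1, 2/3, 4/3, 4/1, 2/5, 6/5, 6/5, 6/7, 2/7, 8/7, 8/1, 8/9, 8/9, 10/9, 10/9, 10/11.
The maximum over both is 11; one such subsequence is 1, 25, 10, 12, 8, 27, 25, 44, 18, 23, 20.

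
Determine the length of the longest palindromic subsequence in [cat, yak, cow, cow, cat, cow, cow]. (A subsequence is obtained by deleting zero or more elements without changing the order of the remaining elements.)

5

Using dp[i][j] = 2 + dp[i+1][j−1] if the ends match, else max(dp[i+1][j], dp[i][j−1]):
dp[1][7] = 5. A witness is cow cow cat cow cow at positions 3,4,5,6,7.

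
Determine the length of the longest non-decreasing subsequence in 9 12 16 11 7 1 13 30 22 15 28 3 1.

One longest non-decreasing subsequence is 9, 12, 16, 22, 28 (positions 1,2,3,9,11), of length 5; no longer one exists.

5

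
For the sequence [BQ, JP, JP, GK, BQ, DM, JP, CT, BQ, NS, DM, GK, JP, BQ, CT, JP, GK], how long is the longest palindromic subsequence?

One longest palindromic subsequence is GK JP CT BQ JP BQ CT JP GK (positions 4,7,8,9,13,14,15,16,17); it reads the same forward and backward, and the interval DP gives dp[1][17] = 9.

9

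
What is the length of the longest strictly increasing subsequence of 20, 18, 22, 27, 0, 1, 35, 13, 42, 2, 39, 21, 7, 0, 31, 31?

5

Let dp[i] be the longest increasing subsequence ending at position i. Then dp = [1, 1, 2, 3, 1, 2, 4, 3, 5, 3, 5, 4, 4, 1, 5, 5].
The maximum is 5; one witness is 20, 22, 27, 35, 42 at positions 1,3,4,7,9.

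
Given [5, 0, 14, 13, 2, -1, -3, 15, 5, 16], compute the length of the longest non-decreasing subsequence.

Scanning left to right, the best length ending at each element is: 5→1, 0→1, 14→2, 13→2, 2→2, -1→1, -3→1, 15→3, 5→3, 16→4.
So the longest non-decreasing subsequence has length 4, e.g. 5, 14, 15, 16.

4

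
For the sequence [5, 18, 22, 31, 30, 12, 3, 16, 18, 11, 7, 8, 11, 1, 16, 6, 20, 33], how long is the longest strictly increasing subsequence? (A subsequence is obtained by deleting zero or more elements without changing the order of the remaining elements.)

7

Let dp[i] be the longest increasing subsequence ending at position i. Then dp = [1, 2, 3, 4, 4, 2, 1, 3, 4, 2, 2, 3, 4, 1, 5, 2, 6, 7].
The maximum is 7; one witness is 5, 7, 8, 11, 16, 20, 33 at positions 1,11,12,13,15,17,18.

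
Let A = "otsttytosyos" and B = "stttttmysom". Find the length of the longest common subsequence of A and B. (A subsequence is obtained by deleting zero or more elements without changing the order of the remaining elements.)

6

Backtracking the LCS table gives one alignment: t (A2,B4) → t (A4,B5) → t (A5,B6) → y (A6,B8) → s (A9,B9) → o (A11,B10).
So the longest common subsequence has length 6.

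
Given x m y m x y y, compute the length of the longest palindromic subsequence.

5

One longest palindromic subsequence is xmymx (positions 1,2,3,4,5); it reads the same forward and backward, and the interval DP gives dp[1][7] = 5.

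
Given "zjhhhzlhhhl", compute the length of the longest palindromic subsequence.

One longest palindromic subsequence is hhhlhhh (positions 3,4,5,7,8,9,10); it reads the same forward and backward, and the interval DP gives dp[1][11] = 7.

7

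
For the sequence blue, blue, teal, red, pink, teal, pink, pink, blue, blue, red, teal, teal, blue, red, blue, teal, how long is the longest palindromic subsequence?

11

One longest palindromic subsequence is blue blue teal red pink pink pink red teal blue blue (positions 1,2,3,4,5,7,8,11,13,14,16); it reads the same forward and backward, and the interval DP gives dp[1][17] = 11.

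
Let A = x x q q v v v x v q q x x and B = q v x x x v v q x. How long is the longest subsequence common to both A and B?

A longest common subsequence is xxvvqx (length 6); the LCS DP confirms no longer common subsequence exists.

6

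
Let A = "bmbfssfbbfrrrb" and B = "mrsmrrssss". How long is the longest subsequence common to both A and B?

A longest common subsequence is msrr (length 4); the LCS DP confirms no longer common subsequence exists.

4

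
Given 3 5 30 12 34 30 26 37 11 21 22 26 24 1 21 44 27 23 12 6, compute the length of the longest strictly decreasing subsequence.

7

Let dp[i] be the longest decreasing subsequence ending at position i. Then dp = [1, 1, 1, 2, 1, 2, 3, 1, 4, 4, 4, 3, 4, 5, 5, 1, 3, 5, 6, 7].
The maximum is 7; one witness is 34, 30, 26, 22, 21, 12, 6 at positions 5,6,7,11,15,19,20.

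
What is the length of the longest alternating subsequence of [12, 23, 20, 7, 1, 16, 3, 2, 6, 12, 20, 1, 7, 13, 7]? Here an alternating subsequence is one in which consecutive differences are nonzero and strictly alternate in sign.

9

Track the best alternating length ending on an up-step vs a down-step at each position: up/down = 1/1, 2/1, 2/3, 1/3, 1/3, 4/3, 4/5, 4/5, 6/5, 6/5, 6/3, 1/7, 8/7, 8/7, 8/9.
The maximum over both is 9; one such subsequence is 12, 23, 7, 16, 3, 6, 1, 13, 7.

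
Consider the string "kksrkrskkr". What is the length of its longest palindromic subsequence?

9

One longest palindromic subsequence is kksrkrskk (positions 1,2,3,4,5,6,7,8,9); it reads the same forward and backward, and the interval DP gives dp[1][10] = 9.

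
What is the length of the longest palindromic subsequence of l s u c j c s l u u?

7

One longest palindromic subsequence is lscjcsl (positions 1,2,4,5,6,7,8); it reads the same forward and backward, and the interval DP gives dp[1][10] = 7.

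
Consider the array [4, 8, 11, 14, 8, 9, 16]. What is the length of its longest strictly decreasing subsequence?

2

One longest decreasing subsequence is 11, 8 (positions 3,5), of length 2; no longer one exists.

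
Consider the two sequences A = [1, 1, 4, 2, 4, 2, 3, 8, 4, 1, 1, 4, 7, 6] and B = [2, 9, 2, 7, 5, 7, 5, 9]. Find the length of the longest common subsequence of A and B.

3

Backtracking the LCS table gives one alignment: 2 (A4,B1) → 2 (A6,B3) → 7 (A13,B6).
So the longest common subsequence has length 3.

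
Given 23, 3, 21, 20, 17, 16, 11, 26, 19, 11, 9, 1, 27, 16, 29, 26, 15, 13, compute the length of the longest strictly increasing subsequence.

One longest increasing subsequence is 3, 21, 26, 27, 29 (positions 2,3,8,13,15), of length 5; no longer one exists.

5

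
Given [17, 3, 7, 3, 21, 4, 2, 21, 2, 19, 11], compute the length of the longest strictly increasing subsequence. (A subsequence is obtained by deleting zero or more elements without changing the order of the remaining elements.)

Scanning left to right, the best length ending at each element is: 17→1, 3→1, 7→2, 3→1, 21→3, 4→2, 2→1, 21→3, 2→1, 19→3, 11→3.
So the longest increasing subsequence has length 3, e.g. 3, 7, 21.

3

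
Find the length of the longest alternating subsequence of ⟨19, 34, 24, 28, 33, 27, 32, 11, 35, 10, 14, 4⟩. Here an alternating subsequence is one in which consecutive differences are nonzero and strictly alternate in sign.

11

Track the best alternating length ending on an up-step vs a down-step at each position: up/down = 1/1, 2/1, 2/3, 4/3, 4/3, 4/5, 6/5, 1/7, 8/1, 1/9, 10/9, 1/11.
The maximum over both is 11; one such subsequence is 19, 34, 24, 28, 27, 32, 11, 35, 10, 14, 4.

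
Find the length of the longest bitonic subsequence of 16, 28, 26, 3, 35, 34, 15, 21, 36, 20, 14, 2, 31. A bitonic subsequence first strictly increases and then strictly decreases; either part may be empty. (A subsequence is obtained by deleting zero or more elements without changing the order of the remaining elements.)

8

Let inc[i] be the LIS ending at i and dec[i] the longest strictly decreasing subsequence starting at i. inc = [1, 2, 2, 1, 3, 3, 2, 3, 4, 3, 2, 1, 4], dec = [4, 6, 5, 2, 6, 5, 3, 4, 4, 3, 2, 1, 1].
max_i inc[i]+dec[i]−1 = 8, with one witness 16, 28, 35, 34, 21, 20, 14, 2.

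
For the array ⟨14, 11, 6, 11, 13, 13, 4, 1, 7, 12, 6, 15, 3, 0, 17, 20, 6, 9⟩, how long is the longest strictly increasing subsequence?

6

Let dp[i] be the longest increasing subsequence ending at position i. Then dp = [1, 1, 1, 2, 3, 3, 1, 1, 2, 3, 2, 4, 2, 1, 5, 6, 3, 4].
The maximum is 6; one witness is 6, 11, 13, 15, 17, 20 at positions 3,4,5,12,15,16.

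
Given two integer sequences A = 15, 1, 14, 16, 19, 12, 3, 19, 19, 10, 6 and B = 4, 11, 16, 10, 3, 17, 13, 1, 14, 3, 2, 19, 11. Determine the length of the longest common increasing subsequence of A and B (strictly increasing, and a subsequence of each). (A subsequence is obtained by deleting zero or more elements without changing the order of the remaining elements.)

3

For each value that appears in both, track the longest common increasing run ending there.
The best achievable length is 3; one witness is 1, 14, 19 (A-positions 2,3,5, B-positions 8,9,12).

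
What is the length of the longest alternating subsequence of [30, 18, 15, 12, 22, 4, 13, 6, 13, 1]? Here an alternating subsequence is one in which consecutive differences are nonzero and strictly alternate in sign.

8

Track the best alternating length ending on an up-step vs a down-step at each position: up/down = 1/1, 1/2, 1/2, 1/2, 3/2, 1/4, 5/4, 5/6, 7/4, 1/8.
The maximum over both is 8; one such subsequence is 30, 18, 22, 4, 13, 6, 13, 1.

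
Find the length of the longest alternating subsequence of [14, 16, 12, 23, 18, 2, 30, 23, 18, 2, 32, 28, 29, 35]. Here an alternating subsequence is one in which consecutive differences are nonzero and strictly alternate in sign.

10

Track the best alternating length ending on an up-step vs a down-step at each position: up/down = 1/1, 2/1, 1/3, 4/1, 4/5, 1/5, 6/1, 6/7, 6/7, 1/7, 8/1, 8/9, 10/9, 10/1.
The maximum over both is 10; one such subsequence is 14, 16, 12, 23, 18, 30, 23, 32, 28, 29.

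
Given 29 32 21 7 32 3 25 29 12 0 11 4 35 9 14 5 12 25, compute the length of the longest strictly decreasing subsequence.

6

Scanning left to right, the best length ending at each element is: 29→1, 32→1, 21→2, 7→3, 32→1, 3→4, 25→2, 29→2, 12→3, 0→5, 11→4, 4→5, 35→1, 9→5, 14→3, 5→6, 12→4, 25→3.
So the longest decreasing subsequence has length 6, e.g. 29, 21, 12, 11, 9, 5.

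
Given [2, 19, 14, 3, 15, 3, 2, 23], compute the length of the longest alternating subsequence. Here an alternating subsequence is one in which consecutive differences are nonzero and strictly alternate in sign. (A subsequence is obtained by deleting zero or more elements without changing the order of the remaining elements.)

A longest alternating subsequence is 2, 19, 14, 15, 3, 23 (positions 1,2,3,5,6,8); its 5 consecutive differences strictly alternate in sign, and length 6 is optimal.

6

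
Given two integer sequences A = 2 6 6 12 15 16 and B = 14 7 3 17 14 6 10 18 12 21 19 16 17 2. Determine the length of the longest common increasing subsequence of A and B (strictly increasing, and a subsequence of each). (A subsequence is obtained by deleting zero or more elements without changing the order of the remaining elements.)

3

For each value that appears in both, track the longest common increasing run ending there.
The best achievable length is 3; one witness is 6, 12, 16 (A-positions 2,4,6, B-positions 6,9,12).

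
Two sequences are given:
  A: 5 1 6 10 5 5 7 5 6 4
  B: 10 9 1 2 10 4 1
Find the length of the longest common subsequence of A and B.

Backtracking the LCS table gives one alignment: 1 (A2,B3) → 10 (A4,B5) → 4 (A10,B6).
So the longest common subsequence has length 3.

3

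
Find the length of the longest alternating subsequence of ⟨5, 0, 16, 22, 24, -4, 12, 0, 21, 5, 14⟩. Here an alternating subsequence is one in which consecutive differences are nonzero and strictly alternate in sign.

Track the best alternating length ending on an up-step vs a down-step at each position: up/down = 1/1, 1/2, 3/1, 3/1, 3/1, 1/4, 5/4, 5/6, 7/4, 7/8, 9/8.
The maximum over both is 9; one such subsequence is 5, 0, 16, -4, 12, 0, 21, 5, 14.

9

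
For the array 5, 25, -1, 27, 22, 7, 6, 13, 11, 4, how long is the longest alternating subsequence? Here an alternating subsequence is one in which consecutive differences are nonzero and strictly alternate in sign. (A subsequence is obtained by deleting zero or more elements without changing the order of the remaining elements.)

A longest alternating subsequence is 5, 25, -1, 27, 7, 13, 11 (positions 1,2,3,4,6,8,9); its 6 consecutive differences strictly alternate in sign, and length 7 is optimal.

7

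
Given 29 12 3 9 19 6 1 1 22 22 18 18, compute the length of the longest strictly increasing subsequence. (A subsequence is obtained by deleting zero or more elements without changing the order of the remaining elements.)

4

Let dp[i] be the longest increasing subsequence ending at position i. Then dp = [1, 1, 1, 2, 3, 2, 1, 1, 4, 4, 3, 3].
The maximum is 4; one witness is 3, 9, 19, 22 at positions 3,4,5,9.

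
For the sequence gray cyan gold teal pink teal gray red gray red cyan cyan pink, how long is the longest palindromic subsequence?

5

Using dp[i][j] = 2 + dp[i+1][j−1] if the ends match, else max(dp[i+1][j], dp[i][j−1]):
dp[1][13] = 5. A witness is pink red gray red pink at positions 5,8,9,10,13.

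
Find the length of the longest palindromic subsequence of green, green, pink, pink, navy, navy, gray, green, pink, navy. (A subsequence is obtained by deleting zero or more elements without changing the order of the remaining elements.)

4

One longest palindromic subsequence is pink navy navy pink (positions 4,5,6,9); it reads the same forward and backward, and the interval DP gives dp[1][10] = 4.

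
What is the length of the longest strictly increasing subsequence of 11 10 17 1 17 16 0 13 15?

3

Let dp[i] be the longest increasing subsequence ending at position i. Then dp = [1, 1, 2, 1, 2, 2, 1, 2, 3].
The maximum is 3; one witness is 11, 13, 15 at positions 1,8,9.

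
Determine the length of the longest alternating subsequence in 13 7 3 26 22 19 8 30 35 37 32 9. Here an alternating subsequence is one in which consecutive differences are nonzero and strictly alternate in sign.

6

Track the best alternating length ending on an up-step vs a down-step at each position: up/down = 1/1, 1/2, 1/2, 3/1, 3/4, 3/4, 3/4, 5/1, 5/1, 5/1, 5/6, 5/6.
The maximum over both is 6; one such subsequence is 13, 7, 26, 22, 35, 32.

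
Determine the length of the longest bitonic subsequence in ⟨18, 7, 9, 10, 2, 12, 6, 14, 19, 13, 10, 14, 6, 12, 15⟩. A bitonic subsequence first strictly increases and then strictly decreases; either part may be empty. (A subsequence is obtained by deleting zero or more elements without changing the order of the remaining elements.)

9

Let inc[i] be the LIS ending at i and dec[i] the longest strictly decreasing subsequence starting at i. inc = [1, 1, 2, 3, 1, 4, 2, 5, 6, 5, 3, 6, 2, 4, 7], dec = [5, 2, 2, 2, 1, 3, 1, 4, 4, 3, 2, 2, 1, 1, 1].
max_i inc[i]+dec[i]−1 = 9, with one witness 7, 9, 10, 12, 14, 19, 13, 10, 6.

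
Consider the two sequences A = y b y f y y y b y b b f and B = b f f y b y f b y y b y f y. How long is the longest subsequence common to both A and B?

9

Backtracking the LCS table gives one alignment: y (A1,B4) → b (A2,B5) → y (A3,B6) → f (A4,B7) → y (A6,B9) → y (A7,B10) → b (A8,B11) → y (A9,B12) → f (A12,B13).
So the longest common subsequence has length 9.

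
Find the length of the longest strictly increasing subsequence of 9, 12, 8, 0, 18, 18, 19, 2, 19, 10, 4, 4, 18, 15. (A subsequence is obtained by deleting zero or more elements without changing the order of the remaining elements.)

4

Let dp[i] be the longest increasing subsequence ending at position i. Then dp = [1, 2, 1, 1, 3, 3, 4, 2, 4, 3, 3, 3, 4, 4].
The maximum is 4; one witness is 9, 12, 18, 19 at positions 1,2,5,7.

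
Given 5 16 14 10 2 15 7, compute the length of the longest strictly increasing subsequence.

One longest increasing subsequence is 5, 14, 15 (positions 1,3,6), of length 3; no longer one exists.

3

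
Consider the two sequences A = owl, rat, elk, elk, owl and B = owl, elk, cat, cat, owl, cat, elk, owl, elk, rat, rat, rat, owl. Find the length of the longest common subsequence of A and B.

A longest common subsequence is owl, elk, elk, owl (length 4); the LCS DP confirms no longer common subsequence exists.

4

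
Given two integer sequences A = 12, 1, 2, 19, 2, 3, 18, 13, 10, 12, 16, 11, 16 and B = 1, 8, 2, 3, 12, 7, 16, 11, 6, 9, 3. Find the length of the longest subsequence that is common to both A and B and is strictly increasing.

5

A longest common strictly increasing subsequence is 1, 2, 3, 12, 16 (length 5); it appears in order in both A and B, and no longer such subsequence exists.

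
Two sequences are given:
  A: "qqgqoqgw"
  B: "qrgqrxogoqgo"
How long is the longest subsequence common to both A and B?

6

A longest common subsequence is qqgoqg (length 6); the LCS DP confirms no longer common subsequence exists.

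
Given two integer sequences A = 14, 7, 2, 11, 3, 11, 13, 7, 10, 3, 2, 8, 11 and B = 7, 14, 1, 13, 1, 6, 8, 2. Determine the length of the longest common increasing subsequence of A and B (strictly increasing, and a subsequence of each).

For each value that appears in both, track the longest common increasing run ending there.
The best achievable length is 2; one witness is 7, 13 (A-positions 2,7, B-positions 1,4).

2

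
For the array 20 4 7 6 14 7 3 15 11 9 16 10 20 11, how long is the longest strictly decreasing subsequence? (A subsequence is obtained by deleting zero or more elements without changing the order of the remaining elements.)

Let dp[i] be the longest decreasing subsequence ending at position i. Then dp = [1, 2, 2, 3, 2, 3, 4, 2, 3, 4, 2, 4, 1, 3].
The maximum is 4; one witness is 20, 7, 6, 3 at positions 1,3,4,7.

4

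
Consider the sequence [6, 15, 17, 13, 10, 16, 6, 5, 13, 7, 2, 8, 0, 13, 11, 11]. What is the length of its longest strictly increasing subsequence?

4

Scanning left to right, the best length ending at each element is: 6→1, 15→2, 17→3, 13→2, 10→2, 16→3, 6→1, 5→1, 13→3, 7→2, 2→1, 8→3, 0→1, 13→4, 11→4, 11→4.
So the longest increasing subsequence has length 4, e.g. 6, 7, 8, 13.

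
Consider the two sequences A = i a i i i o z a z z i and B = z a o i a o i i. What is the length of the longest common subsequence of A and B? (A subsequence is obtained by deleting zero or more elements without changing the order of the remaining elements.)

A longest common subsequence is iaii (length 4); the LCS DP confirms no longer common subsequence exists.

4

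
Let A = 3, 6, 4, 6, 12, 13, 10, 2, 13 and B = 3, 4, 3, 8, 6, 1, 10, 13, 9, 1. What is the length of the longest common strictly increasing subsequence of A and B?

5

A longest common strictly increasing subsequence is 3, 4, 6, 10, 13 (length 5); it appears in order in both A and B, and no longer such subsequence exists.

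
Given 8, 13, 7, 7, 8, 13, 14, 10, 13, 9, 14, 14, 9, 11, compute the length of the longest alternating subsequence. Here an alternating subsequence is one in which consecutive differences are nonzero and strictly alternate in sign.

Track the best alternating length ending on an up-step vs a down-step at each position: up/down = 1/1, 2/1, 1/3, 1/3, 4/3, 4/1, 4/1, 4/5, 6/5, 4/7, 8/1, 8/1, 4/9, 10/9.
The maximum over both is 10; one such subsequence is 8, 13, 7, 13, 10, 13, 9, 14, 9, 11.

10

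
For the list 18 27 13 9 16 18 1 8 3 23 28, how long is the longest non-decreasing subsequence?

5

Let dp[i] be the longest non-decreasing subsequence ending at position i. Then dp = [1, 2, 1, 1, 2, 3, 1, 2, 2, 4, 5].
The maximum is 5; one witness is 13, 16, 18, 23, 28 at positions 3,5,6,10,11.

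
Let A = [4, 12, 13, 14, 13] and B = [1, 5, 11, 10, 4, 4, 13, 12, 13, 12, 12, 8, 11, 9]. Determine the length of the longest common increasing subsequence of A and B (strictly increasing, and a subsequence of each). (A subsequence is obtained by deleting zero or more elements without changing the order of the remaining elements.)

3

A longest common strictly increasing subsequence is 4, 12, 13 (length 3); it appears in order in both A and B, and no longer such subsequence exists.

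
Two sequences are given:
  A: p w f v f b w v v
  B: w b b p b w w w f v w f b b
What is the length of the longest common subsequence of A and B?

6

Backtracking the LCS table gives one alignment: p (A1,B4) → w (A2,B8) → f (A3,B9) → v (A4,B10) → f (A5,B12) → b (A6,B14).
So the longest common subsequence has length 6.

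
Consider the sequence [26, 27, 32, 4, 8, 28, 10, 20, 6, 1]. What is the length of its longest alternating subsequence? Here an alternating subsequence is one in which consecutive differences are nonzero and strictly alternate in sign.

7

A longest alternating subsequence is 26, 27, 4, 28, 10, 20, 6 (positions 1,2,4,6,7,8,9); its 6 consecutive differences strictly alternate in sign, and length 7 is optimal.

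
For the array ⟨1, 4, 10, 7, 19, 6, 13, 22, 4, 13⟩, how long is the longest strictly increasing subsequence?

Scanning left to right, the best length ending at each element is: 1→1, 4→2, 10→3, 7→3, 19→4, 6→3, 13→4, 22→5, 4→2, 13→4.
So the longest increasing subsequence has length 5, e.g. 1, 4, 10, 19, 22.

5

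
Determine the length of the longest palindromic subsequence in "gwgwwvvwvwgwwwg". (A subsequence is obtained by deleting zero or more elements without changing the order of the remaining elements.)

Using dp[i][j] = 2 + dp[i+1][j−1] if the ends match, else max(dp[i+1][j], dp[i][j−1]):
dp[1][15] = 12. A witness is gwgwwvvwwgwg at positions 1,2,3,4,5,6,7,8,10,11,14,15.

12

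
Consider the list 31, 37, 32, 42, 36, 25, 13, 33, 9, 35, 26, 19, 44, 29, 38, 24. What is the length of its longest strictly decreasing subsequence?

Let dp[i] be the longest decreasing subsequence ending at position i. Then dp = [1, 1, 2, 1, 2, 3, 4, 3, 5, 3, 4, 5, 1, 4, 2, 5].
The maximum is 5; one witness is 37, 32, 25, 13, 9 at positions 2,3,6,7,9.

5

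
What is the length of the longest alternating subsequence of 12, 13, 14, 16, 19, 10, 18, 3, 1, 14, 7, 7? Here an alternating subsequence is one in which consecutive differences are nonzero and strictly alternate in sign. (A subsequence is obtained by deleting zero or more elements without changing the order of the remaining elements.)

A longest alternating subsequence is 12, 13, 10, 18, 3, 14, 7 (positions 1,2,6,7,8,10,11); its 6 consecutive differences strictly alternate in sign, and length 7 is optimal.

7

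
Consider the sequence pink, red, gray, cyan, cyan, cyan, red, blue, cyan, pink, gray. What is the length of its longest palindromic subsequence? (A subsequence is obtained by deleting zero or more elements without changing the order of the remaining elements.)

7

One longest palindromic subsequence is pink red cyan cyan cyan red pink (positions 1,2,4,5,6,7,10); it reads the same forward and backward, and the interval DP gives dp[1][11] = 7.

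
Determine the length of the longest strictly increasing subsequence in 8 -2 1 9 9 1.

One longest increasing subsequence is -2, 1, 9 (positions 2,3,4), of length 3; no longer one exists.

3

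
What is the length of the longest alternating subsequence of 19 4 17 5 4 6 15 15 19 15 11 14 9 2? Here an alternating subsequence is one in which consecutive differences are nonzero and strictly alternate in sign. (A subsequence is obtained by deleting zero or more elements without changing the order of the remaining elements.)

8

A longest alternating subsequence is 19, 4, 17, 5, 15, 11, 14, 9 (positions 1,2,3,4,7,11,12,13); its 7 consecutive differences strictly alternate in sign, and length 8 is optimal.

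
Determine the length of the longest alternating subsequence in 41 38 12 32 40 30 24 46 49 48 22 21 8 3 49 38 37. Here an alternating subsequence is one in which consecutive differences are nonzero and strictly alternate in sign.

Track the best alternating length ending on an up-step vs a down-step at each position: up/down = 1/1, 1/2, 1/2, 3/2, 3/2, 3/4, 3/4, 5/1, 5/1, 5/6, 3/6, 3/6, 1/6, 1/6, 7/1, 7/8, 7/8.
The maximum over both is 8; one such subsequence is 41, 12, 32, 30, 49, 48, 49, 38.

8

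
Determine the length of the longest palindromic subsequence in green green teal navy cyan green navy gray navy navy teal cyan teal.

7

One longest palindromic subsequence is teal cyan navy navy navy cyan teal (positions 3,5,7,9,10,12,13); it reads the same forward and backward, and the interval DP gives dp[1][13] = 7.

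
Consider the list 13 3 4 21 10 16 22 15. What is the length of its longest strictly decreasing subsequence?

Let dp[i] be the longest decreasing subsequence ending at position i. Then dp = [1, 2, 2, 1, 2, 2, 1, 3].
The maximum is 3; one witness is 21, 16, 15 at positions 4,6,8.

3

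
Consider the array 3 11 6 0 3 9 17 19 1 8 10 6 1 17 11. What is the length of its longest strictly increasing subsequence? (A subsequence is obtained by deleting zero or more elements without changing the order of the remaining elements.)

5

Scanning left to right, the best length ending at each element is: 3→1, 11→2, 6→2, 0→1, 3→2, 9→3, 17→4, 19→5, 1→2, 8→3, 10→4, 6→3, 1→2, 17→5, 11→5.
So the longest increasing subsequence has length 5, e.g. 3, 6, 9, 17, 19.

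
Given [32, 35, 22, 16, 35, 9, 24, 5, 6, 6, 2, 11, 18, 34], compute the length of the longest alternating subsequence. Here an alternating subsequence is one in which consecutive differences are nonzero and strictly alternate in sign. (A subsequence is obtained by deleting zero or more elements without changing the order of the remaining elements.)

10

Track the best alternating length ending on an up-step vs a down-step at each position: up/down = 1/1, 2/1, 1/3, 1/3, 4/1, 1/5, 6/5, 1/7, 8/7, 8/7, 1/9, 10/7, 10/7, 10/5.
The maximum over both is 10; one such subsequence is 32, 35, 22, 35, 9, 24, 5, 6, 2, 11.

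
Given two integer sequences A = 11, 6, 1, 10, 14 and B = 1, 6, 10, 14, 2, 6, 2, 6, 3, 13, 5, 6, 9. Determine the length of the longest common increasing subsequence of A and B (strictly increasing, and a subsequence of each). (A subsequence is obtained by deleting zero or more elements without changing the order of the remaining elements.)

A longest common strictly increasing subsequence is 1, 10, 14 (length 3); it appears in order in both A and B, and no longer such subsequence exists.

3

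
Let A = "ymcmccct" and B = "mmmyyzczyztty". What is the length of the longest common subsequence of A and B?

4

Backtracking the LCS table gives one alignment: m (A2,B2) → m (A4,B3) → c (A5,B7) → t (A8,B12).
So the longest common subsequence has length 4.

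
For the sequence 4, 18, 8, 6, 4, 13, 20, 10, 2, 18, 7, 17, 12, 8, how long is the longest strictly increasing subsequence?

4

Let dp[i] be the longest increasing subsequence ending at position i. Then dp = [1, 2, 2, 2, 1, 3, 4, 3, 1, 4, 3, 4, 4, 4].
The maximum is 4; one witness is 4, 8, 13, 20 at positions 1,3,6,7.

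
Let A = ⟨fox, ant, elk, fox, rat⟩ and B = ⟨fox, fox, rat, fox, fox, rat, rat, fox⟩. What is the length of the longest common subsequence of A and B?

3

A longest common subsequence is fox, fox, rat (length 3); the LCS DP confirms no longer common subsequence exists.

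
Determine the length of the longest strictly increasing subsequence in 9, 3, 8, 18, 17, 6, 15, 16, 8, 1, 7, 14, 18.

5

Scanning left to right, the best length ending at each element is: 9→1, 3→1, 8→2, 18→3, 17→3, 6→2, 15→3, 16→4, 8→3, 1→1, 7→3, 14→4, 18→5.
So the longest increasing subsequence has length 5, e.g. 3, 8, 15, 16, 18.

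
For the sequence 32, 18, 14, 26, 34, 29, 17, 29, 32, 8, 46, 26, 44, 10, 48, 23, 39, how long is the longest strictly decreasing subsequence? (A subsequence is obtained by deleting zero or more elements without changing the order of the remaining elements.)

4

Let dp[i] be the longest decreasing subsequence ending at position i. Then dp = [1, 2, 3, 2, 1, 2, 3, 2, 2, 4, 1, 3, 2, 4, 1, 4, 3].
The maximum is 4; one witness is 32, 18, 14, 8 at positions 1,2,3,10.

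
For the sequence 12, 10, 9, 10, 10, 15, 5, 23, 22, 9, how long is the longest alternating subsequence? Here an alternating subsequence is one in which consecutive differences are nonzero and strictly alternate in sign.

A longest alternating subsequence is 12, 9, 10, 5, 23, 22 (positions 1,3,4,7,8,9); its 5 consecutive differences strictly alternate in sign, and length 6 is optimal.

6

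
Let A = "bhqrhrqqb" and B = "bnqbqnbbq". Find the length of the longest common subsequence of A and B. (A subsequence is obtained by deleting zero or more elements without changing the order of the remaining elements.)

4

Backtracking the LCS table gives one alignment: b (A1,B1) → q (A3,B3) → q (A7,B5) → q (A8,B9).
So the longest common subsequence has length 4.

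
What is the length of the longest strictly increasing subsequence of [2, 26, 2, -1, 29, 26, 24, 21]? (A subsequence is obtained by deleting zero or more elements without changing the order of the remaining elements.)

3

Let dp[i] be the longest increasing subsequence ending at position i. Then dp = [1, 2, 1, 1, 3, 2, 2, 2].
The maximum is 3; one witness is 2, 26, 29 at positions 1,2,5.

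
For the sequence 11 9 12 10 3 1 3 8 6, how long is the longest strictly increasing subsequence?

3

Let dp[i] be the longest increasing subsequence ending at position i. Then dp = [1, 1, 2, 2, 1, 1, 2, 3, 3].
The maximum is 3; one witness is 1, 3, 8 at positions 6,7,8.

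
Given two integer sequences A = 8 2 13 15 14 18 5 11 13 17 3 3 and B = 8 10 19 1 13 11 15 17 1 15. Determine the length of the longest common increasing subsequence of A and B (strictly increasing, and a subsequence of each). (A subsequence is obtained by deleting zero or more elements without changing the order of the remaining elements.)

For each value that appears in both, track the longest common increasing run ending there.
The best achievable length is 4; one witness is 8, 13, 15, 17 (A-positions 1,3,4,10, B-positions 1,5,7,8).

4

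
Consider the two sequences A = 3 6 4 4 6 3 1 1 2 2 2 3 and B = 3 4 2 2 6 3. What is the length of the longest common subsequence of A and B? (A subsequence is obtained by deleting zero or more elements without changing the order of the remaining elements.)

5

Backtracking the LCS table gives one alignment: 3 (A1,B1) → 4 (A4,B2) → 2 (A9,B3) → 2 (A10,B4) → 3 (A12,B6).
So the longest common subsequence has length 5.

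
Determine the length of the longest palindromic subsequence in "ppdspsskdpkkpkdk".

One longest palindromic subsequence is ppdsssdpp (positions 1,2,3,4,6,7,9,10,13); it reads the same forward and backward, and the interval DP gives dp[1][16] = 9.

9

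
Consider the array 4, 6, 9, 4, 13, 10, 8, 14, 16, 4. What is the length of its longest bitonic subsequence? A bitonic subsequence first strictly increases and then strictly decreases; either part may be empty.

Let inc[i] be the LIS ending at i and dec[i] the longest strictly decreasing subsequence starting at i. inc = [1, 2, 3, 1, 4, 4, 3, 5, 6, 1], dec = [1, 2, 3, 1, 4, 3, 2, 2, 2, 1].
max_i inc[i]+dec[i]−1 = 7, with one witness 4, 6, 9, 13, 10, 8, 4.

7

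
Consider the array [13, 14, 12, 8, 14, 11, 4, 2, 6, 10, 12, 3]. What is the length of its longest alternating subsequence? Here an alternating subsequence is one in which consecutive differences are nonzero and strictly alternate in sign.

7

Track the best alternating length ending on an up-step vs a down-step at each position: up/down = 1/1, 2/1, 1/3, 1/3, 4/1, 4/5, 1/5, 1/5, 6/5, 6/5, 6/5, 6/7.
The maximum over both is 7; one such subsequence is 13, 14, 12, 14, 4, 6, 3.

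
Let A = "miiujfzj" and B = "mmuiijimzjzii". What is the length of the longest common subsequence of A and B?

6

Backtracking the LCS table gives one alignment: m (A1,B2) → i (A2,B4) → i (A3,B5) → j (A5,B6) → z (A7,B9) → j (A8,B10).
So the longest common subsequence has length 6.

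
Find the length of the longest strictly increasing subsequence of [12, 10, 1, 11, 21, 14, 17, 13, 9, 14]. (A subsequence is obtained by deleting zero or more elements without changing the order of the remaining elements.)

Scanning left to right, the best length ending at each element is: 12→1, 10→1, 1→1, 11→2, 21→3, 14→3, 17→4, 13→3, 9→2, 14→4.
So the longest increasing subsequence has length 4, e.g. 10, 11, 14, 17.

4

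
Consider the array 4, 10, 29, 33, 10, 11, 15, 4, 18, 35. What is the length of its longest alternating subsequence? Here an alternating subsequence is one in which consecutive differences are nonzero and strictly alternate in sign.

6

Track the best alternating length ending on an up-step vs a down-step at each position: up/down = 1/1, 2/1, 2/1, 2/1, 2/3, 4/3, 4/3, 1/5, 6/3, 6/1.
The maximum over both is 6; one such subsequence is 4, 29, 10, 11, 4, 18.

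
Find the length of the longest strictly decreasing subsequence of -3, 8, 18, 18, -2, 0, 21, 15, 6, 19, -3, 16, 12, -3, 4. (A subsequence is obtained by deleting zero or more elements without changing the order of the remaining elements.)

5

One longest decreasing subsequence is 21, 19, 16, 12, -3 (positions 7,10,12,13,14), of length 5; no longer one exists.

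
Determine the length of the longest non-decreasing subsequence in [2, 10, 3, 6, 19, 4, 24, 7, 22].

Let dp[i] be the longest non-decreasing subsequence ending at position i. Then dp = [1, 2, 2, 3, 4, 3, 5, 4, 5].
The maximum is 5; one witness is 2, 3, 6, 19, 24 at positions 1,3,4,5,7.

5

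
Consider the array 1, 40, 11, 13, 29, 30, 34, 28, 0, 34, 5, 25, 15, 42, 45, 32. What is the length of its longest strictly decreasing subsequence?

Let dp[i] be the longest decreasing subsequence ending at position i. Then dp = [1, 1, 2, 2, 2, 2, 2, 3, 4, 2, 4, 4, 5, 1, 1, 3].
The maximum is 5; one witness is 40, 29, 28, 25, 15 at positions 2,5,8,12,13.

5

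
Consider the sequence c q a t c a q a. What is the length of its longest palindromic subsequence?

One longest palindromic subsequence is qacaq (positions 2,3,5,6,7); it reads the same forward and backward, and the interval DP gives dp[1][8] = 5.

5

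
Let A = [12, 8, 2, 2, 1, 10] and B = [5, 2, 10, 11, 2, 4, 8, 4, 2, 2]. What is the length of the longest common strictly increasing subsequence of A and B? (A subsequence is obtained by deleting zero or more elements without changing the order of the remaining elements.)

2

A longest common strictly increasing subsequence is 2, 10 (length 2); it appears in order in both A and B, and no longer such subsequence exists.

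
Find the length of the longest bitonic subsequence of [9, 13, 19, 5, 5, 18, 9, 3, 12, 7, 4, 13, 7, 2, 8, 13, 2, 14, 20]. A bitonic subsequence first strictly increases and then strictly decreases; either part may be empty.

8

Let inc[i] be the LIS ending at i and dec[i] the longest strictly decreasing subsequence starting at i. inc = [1, 2, 3, 1, 1, 3, 2, 1, 3, 2, 2, 4, 3, 1, 4, 5, 1, 6, 7], dec = [4, 5, 6, 3, 3, 5, 4, 2, 4, 3, 2, 3, 2, 1, 2, 2, 1, 1, 1].
max_i inc[i]+dec[i]−1 = 8, with one witness 9, 13, 19, 18, 12, 7, 4, 2.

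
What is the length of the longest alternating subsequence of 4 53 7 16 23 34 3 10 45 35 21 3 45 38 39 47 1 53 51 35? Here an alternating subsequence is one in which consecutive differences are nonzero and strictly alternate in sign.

A longest alternating subsequence is 4, 53, 7, 16, 3, 45, 35, 45, 38, 39, 1, 53, 51 (positions 1,2,3,4,7,9,10,13,14,15,17,18,19); its 12 consecutive differences strictly alternate in sign, and length 13 is optimal.

13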